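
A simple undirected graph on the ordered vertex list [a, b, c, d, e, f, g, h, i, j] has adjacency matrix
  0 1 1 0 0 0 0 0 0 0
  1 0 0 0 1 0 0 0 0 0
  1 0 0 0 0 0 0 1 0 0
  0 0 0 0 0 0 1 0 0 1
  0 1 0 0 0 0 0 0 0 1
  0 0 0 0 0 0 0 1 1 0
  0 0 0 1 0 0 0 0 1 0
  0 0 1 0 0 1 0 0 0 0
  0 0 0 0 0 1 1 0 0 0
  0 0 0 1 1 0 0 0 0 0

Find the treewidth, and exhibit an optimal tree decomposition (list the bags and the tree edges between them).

The largest bag has 3 vertices, giving width 2; this decomposition certifies tw(G) ≤ 2. Since c–h–f–i–g–d–j–e–b–a–c is a cycle in G, G is not acyclic. Forests are exactly the graphs of treewidth ≤ 1, so tw(G) ≥ 2. Hence tw(G) = 2 exactly.

Treewidth 2.
One such decomposition:
Bags: B1 = {c, f, h}  B2 = {c, f, i}  B3 = {c, g, i}  B4 = {c, d, g}  B5 = {c, d, j}  B6 = {c, e, j}  B7 = {b, c, e}  B8 = {a, b, c}
Tree: B1–B2, B2–B3, B3–B4, B4–B5, B5–B6, B6–B7, B7–B8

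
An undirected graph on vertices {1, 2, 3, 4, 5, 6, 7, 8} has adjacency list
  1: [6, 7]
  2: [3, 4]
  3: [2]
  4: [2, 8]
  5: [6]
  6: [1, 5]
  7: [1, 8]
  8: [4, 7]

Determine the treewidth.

A width-1 tree decomposition is:
Bags: B1 = {5, 6}  B2 = {1, 6}  B3 = {1, 7}  B4 = {7, 8}  B5 = {4, 8}  B6 = {2, 4}  B7 = {2, 3}
Tree: B1–B2, B2–B3, B3–B4, B4–B5, B5–B6, B6–B7
The largest bag has 2 vertices, giving width 1; this decomposition certifies tw(G) ≤ 1. G has an edge, so its treewidth is at least 1. The upper and lower bounds meet at 1, so that is the treewidth.

1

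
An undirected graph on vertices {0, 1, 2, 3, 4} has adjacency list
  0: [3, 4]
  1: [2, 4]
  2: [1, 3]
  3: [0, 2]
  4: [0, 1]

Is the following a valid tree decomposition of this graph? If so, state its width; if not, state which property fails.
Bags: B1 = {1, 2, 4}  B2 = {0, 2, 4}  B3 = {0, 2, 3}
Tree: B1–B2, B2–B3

Yes; width 2.

Checking the three conditions: (i) the bags cover all of {0, 1, 2, 3, 4}; (ii) for each edge, some bag contains both endpoints; (iii) the bags containing any fixed vertex form a subtree. All hold, so the decomposition is valid with width 3 − 1 = 2.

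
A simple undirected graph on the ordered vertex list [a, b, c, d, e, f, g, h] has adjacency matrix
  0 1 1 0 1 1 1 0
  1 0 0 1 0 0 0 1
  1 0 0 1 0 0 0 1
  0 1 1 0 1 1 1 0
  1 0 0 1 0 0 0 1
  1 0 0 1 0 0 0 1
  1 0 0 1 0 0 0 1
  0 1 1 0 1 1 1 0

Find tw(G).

3

A width-3 tree decomposition is:
Bags: B1 = {a, c, d, h}  B2 = {a, d, e, h}  B3 = {a, b, d, h}  B4 = {a, d, g, h}  B5 = {a, d, f, h}
Tree: B1–B2, B2–B3, B3–B4, B4–B5
Each bag holds 4 vertices, so the decomposition has width 3, which upper-bounds the treewidth. For the lower bound: the 4 vertex sets {a,c}, {e,h}, {d}, {b} are disjoint, each induces a connected subgraph, and every pair is joined by at least one edge of G. Contracting each set to a single vertex therefore yields K_{4} as a minor, and since treewidth is minor-monotone, tw(G) ≥ tw(K_{4}) = 3. Therefore the treewidth is 3.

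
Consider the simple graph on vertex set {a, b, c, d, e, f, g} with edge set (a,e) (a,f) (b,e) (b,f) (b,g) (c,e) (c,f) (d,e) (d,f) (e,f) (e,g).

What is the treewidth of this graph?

A width-2 tree decomposition is:
Bags: B1 = {d, e, f}  B2 = {c, e, f}  B3 = {b, e, f}  B4 = {a, e, f}  B5 = {b, e, g}
Tree: B1–B2, B2–B3, B2–B4, B3–B5
Every bag has size at most 3, so the width is 3 − 1 = 2 and tw(G) ≤ 2. On the other hand G contains the 3-clique {b, e, g}. A clique must lie in a single bag of any decomposition, so no decomposition can have width below 2. Therefore the treewidth is 2.

2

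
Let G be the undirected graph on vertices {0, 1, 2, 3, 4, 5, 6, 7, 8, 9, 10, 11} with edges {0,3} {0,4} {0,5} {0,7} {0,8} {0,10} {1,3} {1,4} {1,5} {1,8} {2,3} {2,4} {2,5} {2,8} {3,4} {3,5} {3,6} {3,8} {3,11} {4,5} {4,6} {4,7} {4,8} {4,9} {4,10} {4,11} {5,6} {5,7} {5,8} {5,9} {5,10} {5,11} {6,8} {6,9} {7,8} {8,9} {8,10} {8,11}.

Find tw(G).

4

A width-4 tree decomposition is:
Bags: B1 = {0, 4, 5, 8, 10}  B2 = {0, 3, 4, 5, 8}  B3 = {3, 4, 5, 6, 8}  B4 = {3, 4, 5, 8, 11}  B5 = {4, 5, 6, 8, 9}  B6 = {0, 4, 5, 7, 8}  B7 = {2, 3, 4, 5, 8}  B8 = {1, 3, 4, 5, 8}
Tree: B1–B2, B2–B3, B3–B4, B3–B5, B1–B6, B2–B7, B2–B8
Each bag holds 5 vertices, so the decomposition has width 4, which upper-bounds the treewidth. Conversely, {4, 5, 6, 8, 9} is a clique of size 5, and the vertices of any clique must share a bag in every tree decomposition; so some bag has ≥ 5 vertices and tw(G) ≥ 4. Combining the bounds, tw(G) = 4.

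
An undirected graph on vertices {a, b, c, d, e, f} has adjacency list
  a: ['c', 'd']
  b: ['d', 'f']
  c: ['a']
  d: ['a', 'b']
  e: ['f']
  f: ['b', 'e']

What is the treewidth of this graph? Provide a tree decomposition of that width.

Every bag has size at most 2, so the width is 2 − 1 = 1 and tw(G) ≤ 1. Any graph with an edge has treewidth ≥ 1, and G has the edge c–a. Combining the bounds, tw(G) = 1.

Treewidth 1.
One such decomposition:
Bags: B1 = {a, c}  B2 = {a, d}  B3 = {b, d}  B4 = {b, f}  B5 = {e, f}
Tree: B1–B2, B2–B3, B3–B4, B4–B5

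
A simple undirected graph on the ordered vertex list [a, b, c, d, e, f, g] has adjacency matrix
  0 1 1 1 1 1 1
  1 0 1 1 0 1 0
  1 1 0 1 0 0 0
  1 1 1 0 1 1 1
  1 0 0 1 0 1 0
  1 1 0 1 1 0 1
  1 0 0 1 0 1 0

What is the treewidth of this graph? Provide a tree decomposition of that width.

Every bag has size at most 4, so the width is 4 − 1 = 3 and tw(G) ≤ 3. For the lower bound, the 4 vertices {a, b, c, d} are pairwise adjacent, and any tree decomposition puts a clique entirely inside one bag — forcing width ≥ 3. Combining the bounds, tw(G) = 3.

Treewidth 3.
One such decomposition:
Bags: B1 = {a, b, c, d}  B2 = {a, b, d, f}  B3 = {a, d, f, g}  B4 = {a, d, e, f}
Tree: B1–B2, B2–B3, B2–B4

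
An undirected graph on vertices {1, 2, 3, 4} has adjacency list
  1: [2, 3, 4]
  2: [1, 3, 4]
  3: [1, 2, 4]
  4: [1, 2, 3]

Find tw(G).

A width-3 tree decomposition is:
Bags: B1 = {1, 2, 3, 4}
Tree: (single bag)
A single bag containing all 4 vertices is trivially a valid decomposition of width 3. On the other hand G contains the 4-clique {1, 2, 3, 4}. A clique must lie in a single bag of any decomposition, so no decomposition can have width below 3. Therefore the treewidth is 3.

3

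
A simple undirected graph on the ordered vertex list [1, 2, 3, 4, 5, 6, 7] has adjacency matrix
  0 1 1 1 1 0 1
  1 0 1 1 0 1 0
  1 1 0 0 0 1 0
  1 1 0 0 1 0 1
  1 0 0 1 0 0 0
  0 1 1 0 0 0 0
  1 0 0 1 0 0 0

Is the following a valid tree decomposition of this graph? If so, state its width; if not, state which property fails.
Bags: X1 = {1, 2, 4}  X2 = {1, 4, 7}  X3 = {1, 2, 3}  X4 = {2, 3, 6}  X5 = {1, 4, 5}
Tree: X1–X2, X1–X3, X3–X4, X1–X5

Vertex coverage: the bags together contain {1, 2, 3, 4, 5, 6, 7}, the full vertex set. Edge coverage: each edge of G has both endpoints in at least one bag. Running intersection: for every vertex, the bags containing it form a connected subtree. All three properties hold, so this is a valid tree decomposition of width max|bag| − 1 = 2, and hence tw(G) ≤ 2.

Yes; width 2.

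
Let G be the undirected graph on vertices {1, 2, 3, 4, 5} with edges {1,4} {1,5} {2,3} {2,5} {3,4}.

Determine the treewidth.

2

A width-2 tree decomposition is:
Bags: B1 = {1, 3, 4}  B2 = {1, 2, 3}  B3 = {1, 2, 5}
Tree: B1–B2, B2–B3
Every bag has size at most 3, so the width is 3 − 1 = 2 and tw(G) ≤ 2. The edges 1–4–3–2–5–1 form a cycle, so G is not a tree and its treewidth is at least 2. Hence tw(G) = 2 exactly.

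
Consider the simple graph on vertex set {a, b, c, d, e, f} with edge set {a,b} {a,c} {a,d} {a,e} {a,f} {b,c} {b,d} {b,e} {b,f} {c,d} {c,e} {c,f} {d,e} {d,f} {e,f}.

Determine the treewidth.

A width-5 tree decomposition is:
Bags: B1 = {a, b, c, d, e, f}
Tree: (single bag)
With just one bag of size 6, the width is 6 − 1 = 5, so tw(G) ≤ 5. For the lower bound, the 6 vertices {a, b, c, d, e, f} are pairwise adjacent, and any tree decomposition puts a clique entirely inside one bag — forcing width ≥ 5. The upper and lower bounds meet at 5, so that is the treewidth.

5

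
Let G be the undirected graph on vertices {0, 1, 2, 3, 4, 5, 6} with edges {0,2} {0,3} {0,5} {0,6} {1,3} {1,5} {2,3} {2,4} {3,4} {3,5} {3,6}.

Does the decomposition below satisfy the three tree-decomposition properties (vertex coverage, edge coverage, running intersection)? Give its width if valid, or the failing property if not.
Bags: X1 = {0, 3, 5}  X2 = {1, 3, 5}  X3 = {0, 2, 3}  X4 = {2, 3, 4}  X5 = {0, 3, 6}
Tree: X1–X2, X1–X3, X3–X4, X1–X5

Vertex coverage: the bags together contain {0, 1, 2, 3, 4, 5, 6}, the full vertex set. Edge coverage: each edge of G has both endpoints in at least one bag. Running intersection: for every vertex, the bags containing it form a connected subtree. All three properties hold, so this is a valid tree decomposition of width max|bag| − 1 = 2, and hence tw(G) ≤ 2.

Yes; width 2.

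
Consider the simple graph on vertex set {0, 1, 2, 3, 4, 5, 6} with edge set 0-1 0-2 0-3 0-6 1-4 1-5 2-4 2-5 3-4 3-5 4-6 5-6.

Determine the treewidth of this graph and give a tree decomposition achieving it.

The largest bag has 4 vertices, giving width 3; this decomposition certifies tw(G) ≤ 3. For the lower bound: the 4 vertex sets {0,2}, {3,4}, {5}, {6} are disjoint, each induces a connected subgraph, and every pair is joined by at least one edge of G. Contracting each set to a single vertex therefore yields K_{4} as a minor, and since treewidth is minor-monotone, tw(G) ≥ tw(K_{4}) = 3. The upper and lower bounds meet at 3, so that is the treewidth.

Treewidth 3.
Bags: B1 = {0, 2, 4, 5}  B2 = {0, 3, 4, 5}  B3 = {0, 4, 5, 6}  B4 = {0, 1, 4, 5}
Tree: B1–B2, B2–B3, B3–B4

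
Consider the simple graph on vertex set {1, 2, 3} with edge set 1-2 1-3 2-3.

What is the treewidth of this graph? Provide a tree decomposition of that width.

With just one bag of size 3, the width is 3 − 1 = 2, so tw(G) ≤ 2. On the other hand G contains the 3-clique {1, 2, 3}. A clique must lie in a single bag of any decomposition, so no decomposition can have width below 2. Hence tw(G) = 2 exactly.

Treewidth 2.
One optimal decomposition is:
Bags: B1 = {1, 2, 3}
Tree: (single bag)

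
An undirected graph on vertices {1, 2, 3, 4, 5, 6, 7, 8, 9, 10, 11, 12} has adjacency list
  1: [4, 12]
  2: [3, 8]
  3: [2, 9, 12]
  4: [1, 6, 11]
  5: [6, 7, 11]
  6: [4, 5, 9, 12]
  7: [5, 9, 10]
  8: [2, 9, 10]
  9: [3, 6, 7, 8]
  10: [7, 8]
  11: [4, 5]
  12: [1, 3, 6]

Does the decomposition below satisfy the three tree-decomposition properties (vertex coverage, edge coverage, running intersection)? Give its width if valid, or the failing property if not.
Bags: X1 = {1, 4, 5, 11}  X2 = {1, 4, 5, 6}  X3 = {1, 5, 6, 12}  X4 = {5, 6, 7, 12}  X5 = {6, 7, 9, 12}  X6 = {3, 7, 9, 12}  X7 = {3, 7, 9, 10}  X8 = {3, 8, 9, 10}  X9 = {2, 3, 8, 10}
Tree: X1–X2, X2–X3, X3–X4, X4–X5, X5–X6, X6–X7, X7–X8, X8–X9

Every vertex of G appears in some bag (union = {1, 2, 3, 4, 5, 6, 7, 8, 9, 10, 11, 12}); every edge is covered by a bag; and for each vertex v the set of bags containing v is connected in the bag tree. The decomposition is therefore valid. The largest bag has 4 vertices, so the width is 3.

Yes; width 3.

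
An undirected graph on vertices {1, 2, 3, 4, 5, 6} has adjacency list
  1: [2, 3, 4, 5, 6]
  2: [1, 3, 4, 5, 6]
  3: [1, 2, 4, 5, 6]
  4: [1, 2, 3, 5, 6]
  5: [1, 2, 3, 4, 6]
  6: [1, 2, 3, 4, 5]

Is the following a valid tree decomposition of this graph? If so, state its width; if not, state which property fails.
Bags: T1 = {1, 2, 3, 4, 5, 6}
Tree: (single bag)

Yes; width 5.

Vertex coverage: the bags together contain {1, 2, 3, 4, 5, 6}, the full vertex set. Edge coverage: each edge of G has both endpoints in at least one bag. Running intersection: for every vertex, the bags containing it form a connected subtree. All three properties hold, so this is a valid tree decomposition of width max|bag| − 1 = 5, and hence tw(G) ≤ 5.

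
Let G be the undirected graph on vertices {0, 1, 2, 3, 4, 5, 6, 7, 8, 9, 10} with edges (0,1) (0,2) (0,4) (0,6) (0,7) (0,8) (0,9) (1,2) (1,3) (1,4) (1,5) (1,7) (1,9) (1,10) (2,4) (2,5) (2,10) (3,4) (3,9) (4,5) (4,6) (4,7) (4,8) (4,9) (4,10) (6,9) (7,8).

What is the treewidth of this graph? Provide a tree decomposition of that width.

Treewidth 3.
Bags: B1 = {0, 1, 4, 9}  B2 = {0, 4, 6, 9}  B3 = {1, 3, 4, 9}  B4 = {0, 1, 4, 7}  B5 = {0, 1, 2, 4}  B6 = {1, 2, 4, 10}  B7 = {1, 2, 4, 5}  B8 = {0, 4, 7, 8}
Tree: B1–B2, B1–B3, B1–B4, B4–B5, B5–B6, B6–B7, B4–B8

Every bag has size at most 4, so the width is 4 − 1 = 3 and tw(G) ≤ 3. For the lower bound, the 4 vertices {0, 4, 7, 8} are pairwise adjacent, and any tree decomposition puts a clique entirely inside one bag — forcing width ≥ 3. Hence tw(G) = 3 exactly.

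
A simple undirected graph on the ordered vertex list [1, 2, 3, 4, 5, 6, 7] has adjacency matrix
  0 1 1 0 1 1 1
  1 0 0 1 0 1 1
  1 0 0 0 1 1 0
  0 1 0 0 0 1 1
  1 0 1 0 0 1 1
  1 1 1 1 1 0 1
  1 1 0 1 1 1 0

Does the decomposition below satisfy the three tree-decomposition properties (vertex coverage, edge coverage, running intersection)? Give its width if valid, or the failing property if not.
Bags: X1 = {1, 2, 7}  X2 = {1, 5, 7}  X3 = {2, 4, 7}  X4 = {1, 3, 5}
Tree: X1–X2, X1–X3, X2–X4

No — vertex 6 appears in no bag.

A tree decomposition must satisfy three properties: every vertex lies in some bag; for every edge, both endpoints lie together in some bag; and for every vertex, the bags containing it form a connected subtree. Here vertex 6 appears in no bag, so the decomposition is invalid.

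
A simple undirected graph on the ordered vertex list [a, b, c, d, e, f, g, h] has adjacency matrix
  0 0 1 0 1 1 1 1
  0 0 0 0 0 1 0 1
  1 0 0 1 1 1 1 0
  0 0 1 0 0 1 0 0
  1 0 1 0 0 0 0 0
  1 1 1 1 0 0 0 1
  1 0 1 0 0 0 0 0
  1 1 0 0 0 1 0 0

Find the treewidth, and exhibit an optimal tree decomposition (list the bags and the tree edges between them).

Treewidth 2.
One such decomposition:
Bags: B1 = {a, c, e}  B2 = {a, c, f}  B3 = {a, c, g}  B4 = {c, d, f}  B5 = {a, f, h}  B6 = {b, f, h}
Tree: B1–B2, B1–B3, B2–B4, B2–B5, B5–B6

Every bag has size at most 3, so the width is 3 − 1 = 2 and tw(G) ≤ 2. On the other hand G contains the 3-clique {a, c, g}. A clique must lie in a single bag of any decomposition, so no decomposition can have width below 2. The upper and lower bounds meet at 2, so that is the treewidth.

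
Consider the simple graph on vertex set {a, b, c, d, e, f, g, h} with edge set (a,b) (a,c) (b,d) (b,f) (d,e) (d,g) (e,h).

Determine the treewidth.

1

A width-1 tree decomposition is:
Bags: B1 = {b, d}  B2 = {a, b}  B3 = {a, c}  B4 = {b, f}  B5 = {d, e}  B6 = {d, g}  B7 = {e, h}
Tree: B1–B2, B2–B3, B1–B4, B1–B5, B5–B6, B5–B7
Each bag holds 2 vertices, so the decomposition has width 1, which upper-bounds the treewidth. G has an edge, so its treewidth is at least 1. Therefore the treewidth is 1.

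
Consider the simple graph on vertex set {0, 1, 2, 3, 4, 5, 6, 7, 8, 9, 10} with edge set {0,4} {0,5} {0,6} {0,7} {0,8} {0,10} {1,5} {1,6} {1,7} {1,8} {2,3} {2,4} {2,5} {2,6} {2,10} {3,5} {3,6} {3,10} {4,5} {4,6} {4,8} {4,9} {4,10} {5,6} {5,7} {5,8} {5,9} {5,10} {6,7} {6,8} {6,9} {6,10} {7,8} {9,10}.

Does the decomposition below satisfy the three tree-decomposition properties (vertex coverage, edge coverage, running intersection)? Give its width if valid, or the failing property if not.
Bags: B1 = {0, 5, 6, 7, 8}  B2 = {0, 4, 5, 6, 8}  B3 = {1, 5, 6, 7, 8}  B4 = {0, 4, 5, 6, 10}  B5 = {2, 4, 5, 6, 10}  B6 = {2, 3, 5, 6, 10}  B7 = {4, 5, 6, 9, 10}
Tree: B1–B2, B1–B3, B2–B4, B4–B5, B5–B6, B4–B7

Yes; width 4.

Vertex coverage: the bags together contain {0, 1, 2, 3, 4, 5, 6, 7, 8, 9, 10}, the full vertex set. Edge coverage: each edge of G has both endpoints in at least one bag. Running intersection: for every vertex, the bags containing it form a connected subtree. All three properties hold, so this is a valid tree decomposition of width max|bag| − 1 = 4, and hence tw(G) ≤ 4.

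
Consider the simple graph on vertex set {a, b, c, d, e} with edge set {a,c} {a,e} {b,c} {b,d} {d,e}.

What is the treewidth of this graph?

A width-2 tree decomposition is:
Bags: B1 = {a, b, c}  B2 = {a, b, d}  B3 = {a, d, e}
Tree: B1–B2, B2–B3
Each bag holds 3 vertices, so the decomposition has width 2, which upper-bounds the treewidth. Since a–c–b–d–e–a is a cycle in G, G is not acyclic. Forests are exactly the graphs of treewidth ≤ 1, so tw(G) ≥ 2. Hence tw(G) = 2 exactly.

2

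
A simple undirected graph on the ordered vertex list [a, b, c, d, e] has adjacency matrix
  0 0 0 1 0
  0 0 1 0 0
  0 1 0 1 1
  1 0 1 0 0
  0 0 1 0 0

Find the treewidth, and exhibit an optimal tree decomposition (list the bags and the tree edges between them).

Each bag holds 2 vertices, so the decomposition has width 1, which upper-bounds the treewidth. Since G has at least one edge (e.g. c–b), it is not an edgeless graph, so tw(G) ≥ 1. Hence tw(G) = 1 exactly.

Treewidth 1.
Bags: B1 = {b, c}  B2 = {c, e}  B3 = {c, d}  B4 = {a, d}
Tree: B1–B2, B1–B3, B3–B4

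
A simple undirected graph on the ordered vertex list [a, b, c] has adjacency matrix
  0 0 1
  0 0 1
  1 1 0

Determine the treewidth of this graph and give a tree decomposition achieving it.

Treewidth 1.
One optimal decomposition is:
Bags: B1 = {b, c}  B2 = {a, c}
Tree: B1–B2

Each bag holds 2 vertices, so the decomposition has width 1, which upper-bounds the treewidth. Since G has at least one edge (e.g. c–b), it is not an edgeless graph, so tw(G) ≥ 1. Combining the bounds, tw(G) = 1.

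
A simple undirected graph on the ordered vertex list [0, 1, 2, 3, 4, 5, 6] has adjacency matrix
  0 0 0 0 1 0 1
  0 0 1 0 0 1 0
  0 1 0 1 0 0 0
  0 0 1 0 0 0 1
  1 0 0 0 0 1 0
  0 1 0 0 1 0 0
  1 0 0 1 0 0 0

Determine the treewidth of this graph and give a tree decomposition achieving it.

The largest bag has 3 vertices, giving width 2; this decomposition certifies tw(G) ≤ 2. For the lower bound, G contains the cycle 0–4–5–1–2–3–6–0, so G is not a forest; only forests have treewidth ≤ 1, hence tw(G) ≥ 2. Hence tw(G) = 2 exactly.

Treewidth 2.
One optimal decomposition is:
Bags: B1 = {0, 4, 5}  B2 = {0, 1, 5}  B3 = {0, 1, 2}  B4 = {0, 2, 3}  B5 = {0, 3, 6}
Tree: B1–B2, B2–B3, B3–B4, B4–B5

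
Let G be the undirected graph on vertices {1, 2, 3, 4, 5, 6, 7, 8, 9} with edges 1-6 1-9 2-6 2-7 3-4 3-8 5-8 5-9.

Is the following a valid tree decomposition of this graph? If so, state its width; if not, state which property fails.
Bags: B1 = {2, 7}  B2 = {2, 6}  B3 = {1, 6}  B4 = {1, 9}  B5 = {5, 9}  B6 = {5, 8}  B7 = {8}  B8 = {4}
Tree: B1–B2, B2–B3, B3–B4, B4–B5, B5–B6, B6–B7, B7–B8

A tree decomposition must satisfy three properties: every vertex lies in some bag; for every edge, both endpoints lie together in some bag; and for every vertex, the bags containing it form a connected subtree. Here vertex 3 appears in no bag, so the decomposition is invalid.

No — vertex 3 appears in no bag.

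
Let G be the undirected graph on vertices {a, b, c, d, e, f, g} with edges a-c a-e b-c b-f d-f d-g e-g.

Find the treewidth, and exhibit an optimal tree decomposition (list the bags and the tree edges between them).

Each bag holds 3 vertices, so the decomposition has width 2, which upper-bounds the treewidth. The edges b–c–a–e–g–d–f–b form a cycle, so G is not a tree and its treewidth is at least 2. Hence tw(G) = 2 exactly.

Treewidth 2.
One such decomposition:
Bags: B1 = {a, b, c}  B2 = {a, b, e}  B3 = {b, e, g}  B4 = {b, d, g}  B5 = {b, d, f}
Tree: B1–B2, B2–B3, B3–B4, B4–B5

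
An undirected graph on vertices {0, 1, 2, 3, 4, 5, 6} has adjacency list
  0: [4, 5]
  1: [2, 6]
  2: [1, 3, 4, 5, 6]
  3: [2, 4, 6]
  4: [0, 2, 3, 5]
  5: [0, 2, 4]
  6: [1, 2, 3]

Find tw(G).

2

A width-2 tree decomposition is:
Bags: B1 = {2, 3, 6}  B2 = {1, 2, 6}  B3 = {2, 3, 4}  B4 = {2, 4, 5}  B5 = {0, 4, 5}
Tree: B1–B2, B1–B3, B3–B4, B4–B5
Each bag holds 3 vertices, so the decomposition has width 2, which upper-bounds the treewidth. On the other hand G contains the 3-clique {0, 4, 5}. A clique must lie in a single bag of any decomposition, so no decomposition can have width below 2. The upper and lower bounds meet at 2, so that is the treewidth.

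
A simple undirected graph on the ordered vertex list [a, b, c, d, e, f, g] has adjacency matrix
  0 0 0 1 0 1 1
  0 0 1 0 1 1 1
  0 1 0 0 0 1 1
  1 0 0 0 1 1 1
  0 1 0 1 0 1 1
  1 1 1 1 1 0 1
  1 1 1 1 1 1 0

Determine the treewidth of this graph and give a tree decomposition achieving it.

Treewidth 3.
Bags: B1 = {d, e, f, g}  B2 = {b, e, f, g}  B3 = {a, d, f, g}  B4 = {b, c, f, g}
Tree: B1–B2, B1–B3, B2–B4

Every bag has size at most 4, so the width is 4 − 1 = 3 and tw(G) ≤ 3. On the other hand G contains the 4-clique {d, e, f, g}. A clique must lie in a single bag of any decomposition, so no decomposition can have width below 3. Hence tw(G) = 3 exactly.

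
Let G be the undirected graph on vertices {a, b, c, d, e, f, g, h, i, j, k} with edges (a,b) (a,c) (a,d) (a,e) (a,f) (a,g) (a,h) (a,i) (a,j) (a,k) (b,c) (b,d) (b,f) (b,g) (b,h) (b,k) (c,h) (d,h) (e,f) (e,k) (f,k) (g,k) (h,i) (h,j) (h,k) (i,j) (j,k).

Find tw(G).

A width-3 tree decomposition is:
Bags: B1 = {a, b, h, k}  B2 = {a, b, g, k}  B3 = {a, b, d, h}  B4 = {a, b, f, k}  B5 = {a, h, j, k}  B6 = {a, e, f, k}  B7 = {a, h, i, j}  B8 = {a, b, c, h}
Tree: B1–B2, B1–B3, B1–B4, B1–B5, B4–B6, B5–B7, B3–B8
The largest bag has 4 vertices, giving width 3; this decomposition certifies tw(G) ≤ 3. On the other hand G contains the 4-clique {a, b, g, k}. A clique must lie in a single bag of any decomposition, so no decomposition can have width below 3. Combining the bounds, tw(G) = 3.

3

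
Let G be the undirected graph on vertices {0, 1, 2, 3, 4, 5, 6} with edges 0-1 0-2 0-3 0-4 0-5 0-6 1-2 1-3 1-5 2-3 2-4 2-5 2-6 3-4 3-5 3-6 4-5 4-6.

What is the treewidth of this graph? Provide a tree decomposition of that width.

Treewidth 4.
One optimal decomposition is:
Bags: B1 = {0, 2, 3, 4, 5}  B2 = {0, 2, 3, 4, 6}  B3 = {0, 1, 2, 3, 5}
Tree: B1–B2, B1–B3

The largest bag has 5 vertices, giving width 4; this decomposition certifies tw(G) ≤ 4. For the lower bound, the 5 vertices {0, 1, 2, 3, 5} are pairwise adjacent, and any tree decomposition puts a clique entirely inside one bag — forcing width ≥ 4. Hence tw(G) = 4 exactly.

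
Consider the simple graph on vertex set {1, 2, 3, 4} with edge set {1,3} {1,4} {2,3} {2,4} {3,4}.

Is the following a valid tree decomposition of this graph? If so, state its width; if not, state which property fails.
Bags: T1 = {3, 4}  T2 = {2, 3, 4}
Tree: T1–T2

No — vertex 1 appears in no bag.

A tree decomposition must satisfy three properties: every vertex lies in some bag; for every edge, both endpoints lie together in some bag; and for every vertex, the bags containing it form a connected subtree. Here vertex 1 appears in no bag, so the decomposition is invalid.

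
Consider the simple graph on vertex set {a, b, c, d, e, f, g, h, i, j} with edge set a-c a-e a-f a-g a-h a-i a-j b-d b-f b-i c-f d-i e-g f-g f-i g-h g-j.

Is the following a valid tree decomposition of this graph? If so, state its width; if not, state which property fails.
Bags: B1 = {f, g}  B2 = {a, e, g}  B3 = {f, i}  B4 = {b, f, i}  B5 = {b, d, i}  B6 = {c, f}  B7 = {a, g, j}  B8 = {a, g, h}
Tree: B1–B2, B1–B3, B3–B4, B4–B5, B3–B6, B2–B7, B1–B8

A tree decomposition must satisfy three properties: every vertex lies in some bag; for every edge, both endpoints lie together in some bag; and for every vertex, the bags containing it form a connected subtree. Here edge (a,f) lies in no bag, so the decomposition is invalid.

No — edge (a,f) lies in no bag.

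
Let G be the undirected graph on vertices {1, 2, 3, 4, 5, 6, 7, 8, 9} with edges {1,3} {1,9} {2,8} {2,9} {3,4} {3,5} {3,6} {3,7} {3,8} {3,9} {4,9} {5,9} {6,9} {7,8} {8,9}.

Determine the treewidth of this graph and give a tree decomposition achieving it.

Treewidth 2.
One such decomposition:
Bags: B1 = {3, 6, 9}  B2 = {3, 8, 9}  B3 = {1, 3, 9}  B4 = {3, 7, 8}  B5 = {3, 5, 9}  B6 = {3, 4, 9}  B7 = {2, 8, 9}
Tree: B1–B2, B2–B3, B2–B4, B2–B5, B3–B6, B2–B7

The largest bag has 3 vertices, giving width 2; this decomposition certifies tw(G) ≤ 2. Conversely, {2, 8, 9} is a clique of size 3, and the vertices of any clique must share a bag in every tree decomposition; so some bag has ≥ 3 vertices and tw(G) ≥ 2. Combining the bounds, tw(G) = 2.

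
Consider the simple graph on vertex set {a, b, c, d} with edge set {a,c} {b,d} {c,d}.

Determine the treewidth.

A width-1 tree decomposition is:
Bags: B1 = {a, c}  B2 = {c, d}  B3 = {b, d}
Tree: B1–B2, B2–B3
Every bag has size at most 2, so the width is 2 − 1 = 1 and tw(G) ≤ 1. Any graph with an edge has treewidth ≥ 1, and G has the edge a–c. The upper and lower bounds meet at 1, so that is the treewidth.

1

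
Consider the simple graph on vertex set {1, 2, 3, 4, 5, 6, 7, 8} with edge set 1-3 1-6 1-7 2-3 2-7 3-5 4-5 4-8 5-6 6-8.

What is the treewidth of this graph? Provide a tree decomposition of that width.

Treewidth 2.
Bags: B1 = {1, 2, 7}  B2 = {1, 2, 3}  B3 = {1, 3, 6}  B4 = {3, 5, 6}  B5 = {5, 6, 8}  B6 = {4, 5, 8}
Tree: B1–B2, B2–B3, B3–B4, B4–B5, B5–B6

Each bag holds 3 vertices, so the decomposition has width 2, which upper-bounds the treewidth. Since 7–2–3–1–7 is a cycle in G, G is not acyclic. Forests are exactly the graphs of treewidth ≤ 1, so tw(G) ≥ 2. Therefore the treewidth is 2.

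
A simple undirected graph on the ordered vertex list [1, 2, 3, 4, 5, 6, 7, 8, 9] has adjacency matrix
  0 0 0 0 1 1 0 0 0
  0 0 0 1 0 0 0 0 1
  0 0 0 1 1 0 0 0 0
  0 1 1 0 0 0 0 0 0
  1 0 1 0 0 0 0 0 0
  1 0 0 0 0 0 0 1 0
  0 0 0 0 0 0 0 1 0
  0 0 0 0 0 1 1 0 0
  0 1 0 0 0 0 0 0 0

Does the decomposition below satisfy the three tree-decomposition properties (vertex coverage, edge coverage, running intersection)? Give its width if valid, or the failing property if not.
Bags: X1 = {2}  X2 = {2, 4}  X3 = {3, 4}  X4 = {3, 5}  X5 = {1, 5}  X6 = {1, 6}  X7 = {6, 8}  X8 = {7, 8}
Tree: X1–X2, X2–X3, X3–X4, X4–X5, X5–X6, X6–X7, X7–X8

A tree decomposition must satisfy three properties: every vertex lies in some bag; for every edge, both endpoints lie together in some bag; and for every vertex, the bags containing it form a connected subtree. Here vertex 9 appears in no bag, so the decomposition is invalid.

No — vertex 9 appears in no bag.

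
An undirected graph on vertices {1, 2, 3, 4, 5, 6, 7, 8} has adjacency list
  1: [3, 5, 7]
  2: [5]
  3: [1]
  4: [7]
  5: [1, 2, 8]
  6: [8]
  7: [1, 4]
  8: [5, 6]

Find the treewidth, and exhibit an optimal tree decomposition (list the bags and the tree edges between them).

Treewidth 1.
Bags: B1 = {1, 5}  B2 = {1, 3}  B3 = {5, 8}  B4 = {1, 7}  B5 = {2, 5}  B6 = {6, 8}  B7 = {4, 7}
Tree: B1–B2, B1–B3, B1–B4, B1–B5, B3–B6, B4–B7

Each bag holds 2 vertices, so the decomposition has width 1, which upper-bounds the treewidth. Any graph with an edge has treewidth ≥ 1, and G has the edge 5–1. Therefore the treewidth is 1.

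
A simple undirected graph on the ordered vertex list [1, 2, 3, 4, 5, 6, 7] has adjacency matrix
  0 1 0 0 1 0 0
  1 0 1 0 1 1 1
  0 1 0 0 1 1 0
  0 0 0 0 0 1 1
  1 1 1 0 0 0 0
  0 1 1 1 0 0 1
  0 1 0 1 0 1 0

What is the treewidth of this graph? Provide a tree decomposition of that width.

Every bag has size at most 3, so the width is 3 − 1 = 2 and tw(G) ≤ 2. On the other hand G contains the 3-clique {1, 2, 5}. A clique must lie in a single bag of any decomposition, so no decomposition can have width below 2. Hence tw(G) = 2 exactly.

Treewidth 2.
One optimal decomposition is:
Bags: B1 = {2, 3, 5}  B2 = {2, 3, 6}  B3 = {2, 6, 7}  B4 = {1, 2, 5}  B5 = {4, 6, 7}
Tree: B1–B2, B2–B3, B1–B4, B3–B5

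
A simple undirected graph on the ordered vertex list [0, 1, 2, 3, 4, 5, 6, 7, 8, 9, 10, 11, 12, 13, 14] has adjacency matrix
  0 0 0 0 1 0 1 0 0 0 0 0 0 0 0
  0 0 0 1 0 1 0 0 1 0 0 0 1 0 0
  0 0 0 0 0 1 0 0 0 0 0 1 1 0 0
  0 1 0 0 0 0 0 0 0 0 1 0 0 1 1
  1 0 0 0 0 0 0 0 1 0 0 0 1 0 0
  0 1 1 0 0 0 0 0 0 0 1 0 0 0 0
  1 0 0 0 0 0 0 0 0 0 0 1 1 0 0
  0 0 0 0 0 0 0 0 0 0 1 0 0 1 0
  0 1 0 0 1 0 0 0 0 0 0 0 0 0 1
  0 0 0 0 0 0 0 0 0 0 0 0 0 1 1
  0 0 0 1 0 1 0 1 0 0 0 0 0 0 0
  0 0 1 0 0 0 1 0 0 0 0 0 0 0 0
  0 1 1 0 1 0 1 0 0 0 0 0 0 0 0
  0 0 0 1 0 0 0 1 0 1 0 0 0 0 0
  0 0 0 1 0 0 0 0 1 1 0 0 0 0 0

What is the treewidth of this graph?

3

A width-3 tree decomposition is:
Bags: B1 = {7, 9, 10, 13}  B2 = {3, 9, 10, 13}  B3 = {3, 9, 10, 14}  B4 = {3, 5, 10, 14}  B5 = {1, 3, 5, 14}  B6 = {1, 5, 8, 14}  B7 = {1, 2, 5, 8}  B8 = {1, 2, 8, 12}  B9 = {2, 4, 8, 12}  B10 = {2, 4, 11, 12}  B11 = {4, 6, 11, 12}  B12 = {0, 4, 6, 11}
Tree: B1–B2, B2–B3, B3–B4, B4–B5, B5–B6, B6–B7, B7–B8, B8–B9, B9–B10, B10–B11, B11–B12
The largest bag has 4 vertices, giving width 3; this decomposition certifies tw(G) ≤ 3. For the lower bound: the 4 vertex sets {7,9,13}, {10}, {3}, {1,5,8,14} are disjoint, each induces a connected subgraph, and every pair is joined by at least one edge of G. Contracting each set to a single vertex therefore yields K_{4} as a minor, and since treewidth is minor-monotone, tw(G) ≥ tw(K_{4}) = 3. Combining the bounds, tw(G) = 3.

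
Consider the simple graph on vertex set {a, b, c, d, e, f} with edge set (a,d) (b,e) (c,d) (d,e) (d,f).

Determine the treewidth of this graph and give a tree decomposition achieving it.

Treewidth 1.
One such decomposition:
Bags: B1 = {b, e}  B2 = {d, e}  B3 = {d, f}  B4 = {c, d}  B5 = {a, d}
Tree: B1–B2, B2–B3, B2–B4, B2–B5

Every bag has size at most 2, so the width is 2 − 1 = 1 and tw(G) ≤ 1. G has an edge, so its treewidth is at least 1. Combining the bounds, tw(G) = 1.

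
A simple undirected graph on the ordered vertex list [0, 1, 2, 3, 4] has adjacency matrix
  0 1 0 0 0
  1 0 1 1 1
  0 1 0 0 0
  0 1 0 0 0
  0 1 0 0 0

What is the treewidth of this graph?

A width-1 tree decomposition is:
Bags: B1 = {0, 1}  B2 = {1, 4}  B3 = {1, 3}  B4 = {1, 2}
Tree: B1–B2, B1–B3, B3–B4
Every bag has size at most 2, so the width is 2 − 1 = 1 and tw(G) ≤ 1. G has an edge, so its treewidth is at least 1. Therefore the treewidth is 1.

1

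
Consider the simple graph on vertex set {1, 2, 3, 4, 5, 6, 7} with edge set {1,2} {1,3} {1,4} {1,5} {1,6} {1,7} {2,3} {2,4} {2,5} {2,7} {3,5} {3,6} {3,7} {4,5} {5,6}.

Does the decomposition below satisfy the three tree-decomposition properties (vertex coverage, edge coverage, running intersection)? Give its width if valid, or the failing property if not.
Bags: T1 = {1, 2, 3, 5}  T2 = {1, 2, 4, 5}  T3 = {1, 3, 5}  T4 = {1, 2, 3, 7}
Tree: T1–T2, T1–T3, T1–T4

No — vertex 6 appears in no bag.

A tree decomposition must satisfy three properties: every vertex lies in some bag; for every edge, both endpoints lie together in some bag; and for every vertex, the bags containing it form a connected subtree. Here vertex 6 appears in no bag, so the decomposition is invalid.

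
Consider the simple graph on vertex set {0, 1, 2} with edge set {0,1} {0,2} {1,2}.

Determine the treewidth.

A width-2 tree decomposition is:
Bags: B1 = {0, 1, 2}
Tree: (single bag)
With just one bag of size 3, the width is 3 − 1 = 2, so tw(G) ≤ 2. On the other hand G contains the 3-clique {0, 1, 2}. A clique must lie in a single bag of any decomposition, so no decomposition can have width below 2. Therefore the treewidth is 2.

2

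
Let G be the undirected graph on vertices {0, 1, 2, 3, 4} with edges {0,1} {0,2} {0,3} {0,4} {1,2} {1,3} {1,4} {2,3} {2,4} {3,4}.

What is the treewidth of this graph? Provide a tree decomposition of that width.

With just one bag of size 5, the width is 5 − 1 = 4, so tw(G) ≤ 4. For the lower bound, the 5 vertices {0, 1, 2, 3, 4} are pairwise adjacent, and any tree decomposition puts a clique entirely inside one bag — forcing width ≥ 4. Combining the bounds, tw(G) = 4.

Treewidth 4.
One such decomposition:
Bags: B1 = {0, 1, 2, 3, 4}
Tree: (single bag)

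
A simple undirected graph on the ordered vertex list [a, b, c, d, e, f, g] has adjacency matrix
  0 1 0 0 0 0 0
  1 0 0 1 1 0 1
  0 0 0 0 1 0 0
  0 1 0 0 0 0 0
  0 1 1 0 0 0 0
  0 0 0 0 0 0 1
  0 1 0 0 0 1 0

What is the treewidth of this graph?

1

A width-1 tree decomposition is:
Bags: B1 = {b, g}  B2 = {b, e}  B3 = {f, g}  B4 = {b, d}  B5 = {c, e}  B6 = {a, b}
Tree: B1–B2, B1–B3, B2–B4, B2–B5, B4–B6
The largest bag has 2 vertices, giving width 1; this decomposition certifies tw(G) ≤ 1. Since G has at least one edge (e.g. b–g), it is not an edgeless graph, so tw(G) ≥ 1. Therefore the treewidth is 1.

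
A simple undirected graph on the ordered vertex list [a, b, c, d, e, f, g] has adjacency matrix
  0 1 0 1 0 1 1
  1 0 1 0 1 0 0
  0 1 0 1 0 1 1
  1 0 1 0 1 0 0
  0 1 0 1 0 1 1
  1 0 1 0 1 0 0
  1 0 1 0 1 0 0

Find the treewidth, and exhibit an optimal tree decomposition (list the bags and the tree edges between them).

Every bag has size at most 4, so the width is 4 − 1 = 3 and tw(G) ≤ 3. For the lower bound: the 4 vertex sets {a,g}, {e,f}, {c}, {d} are disjoint, each induces a connected subgraph, and every pair is joined by at least one edge of G. Contracting each set to a single vertex therefore yields K_{4} as a minor, and since treewidth is minor-monotone, tw(G) ≥ tw(K_{4}) = 3. Therefore the treewidth is 3.

Treewidth 3.
One such decomposition:
Bags: B1 = {a, c, e, g}  B2 = {a, c, e, f}  B3 = {a, c, d, e}  B4 = {a, b, c, e}
Tree: B1–B2, B2–B3, B3–B4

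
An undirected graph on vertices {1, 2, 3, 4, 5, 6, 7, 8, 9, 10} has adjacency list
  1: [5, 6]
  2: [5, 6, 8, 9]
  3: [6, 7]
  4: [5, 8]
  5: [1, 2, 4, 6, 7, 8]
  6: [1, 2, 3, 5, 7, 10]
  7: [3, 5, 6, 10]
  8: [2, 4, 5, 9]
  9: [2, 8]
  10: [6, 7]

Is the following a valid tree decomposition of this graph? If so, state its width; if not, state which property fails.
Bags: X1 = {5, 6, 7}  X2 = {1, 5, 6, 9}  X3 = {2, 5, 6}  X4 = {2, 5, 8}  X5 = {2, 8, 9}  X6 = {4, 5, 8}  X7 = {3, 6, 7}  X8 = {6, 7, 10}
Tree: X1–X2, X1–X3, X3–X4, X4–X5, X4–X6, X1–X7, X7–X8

A tree decomposition must satisfy three properties: every vertex lies in some bag; for every edge, both endpoints lie together in some bag; and for every vertex, the bags containing it form a connected subtree. Here bags containing vertex 9 are not connected in the tree, so the decomposition is invalid.

No — bags containing vertex 9 are not connected in the tree.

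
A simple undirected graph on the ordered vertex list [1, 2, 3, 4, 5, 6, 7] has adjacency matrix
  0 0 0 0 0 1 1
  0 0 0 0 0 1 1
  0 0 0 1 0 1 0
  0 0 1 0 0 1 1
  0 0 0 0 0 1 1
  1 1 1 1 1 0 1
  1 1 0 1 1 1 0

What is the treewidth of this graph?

2

A width-2 tree decomposition is:
Bags: B1 = {4, 6, 7}  B2 = {5, 6, 7}  B3 = {2, 6, 7}  B4 = {3, 4, 6}  B5 = {1, 6, 7}
Tree: B1–B2, B1–B3, B1–B4, B2–B5
The largest bag has 3 vertices, giving width 2; this decomposition certifies tw(G) ≤ 2. Conversely, {3, 4, 6} is a clique of size 3, and the vertices of any clique must share a bag in every tree decomposition; so some bag has ≥ 3 vertices and tw(G) ≥ 2. Combining the bounds, tw(G) = 2.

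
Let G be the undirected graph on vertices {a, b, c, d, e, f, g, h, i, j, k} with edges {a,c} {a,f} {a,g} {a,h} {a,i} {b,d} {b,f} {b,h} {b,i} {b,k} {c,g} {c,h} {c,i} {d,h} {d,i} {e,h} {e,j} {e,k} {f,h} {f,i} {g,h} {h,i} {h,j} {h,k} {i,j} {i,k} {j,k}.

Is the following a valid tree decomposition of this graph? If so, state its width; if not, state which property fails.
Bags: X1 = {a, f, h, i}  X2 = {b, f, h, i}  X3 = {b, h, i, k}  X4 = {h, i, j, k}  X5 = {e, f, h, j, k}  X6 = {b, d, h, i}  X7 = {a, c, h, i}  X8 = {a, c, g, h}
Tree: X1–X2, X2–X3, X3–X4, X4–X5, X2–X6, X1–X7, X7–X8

A tree decomposition must satisfy three properties: every vertex lies in some bag; for every edge, both endpoints lie together in some bag; and for every vertex, the bags containing it form a connected subtree. Here bags containing vertex f are not connected in the tree, so the decomposition is invalid.

No — bags containing vertex f are not connected in the tree.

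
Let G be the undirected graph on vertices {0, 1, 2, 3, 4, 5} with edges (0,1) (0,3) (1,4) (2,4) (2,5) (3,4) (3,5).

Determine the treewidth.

A width-2 tree decomposition is:
Bags: B1 = {2, 3, 5}  B2 = {2, 3, 4}  B3 = {0, 3, 4}  B4 = {0, 1, 4}
Tree: B1–B2, B2–B3, B3–B4
The largest bag has 3 vertices, giving width 2; this decomposition certifies tw(G) ≤ 2. Since 5–2–4–3–5 is a cycle in G, G is not acyclic. Forests are exactly the graphs of treewidth ≤ 1, so tw(G) ≥ 2. Therefore the treewidth is 2.

2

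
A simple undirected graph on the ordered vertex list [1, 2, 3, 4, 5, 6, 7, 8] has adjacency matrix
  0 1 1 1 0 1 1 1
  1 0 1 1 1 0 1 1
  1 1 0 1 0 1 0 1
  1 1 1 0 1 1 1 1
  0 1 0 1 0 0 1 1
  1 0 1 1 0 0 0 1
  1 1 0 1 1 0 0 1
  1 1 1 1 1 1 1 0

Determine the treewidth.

4

A width-4 tree decomposition is:
Bags: B1 = {1, 2, 3, 4, 8}  B2 = {1, 2, 4, 7, 8}  B3 = {2, 4, 5, 7, 8}  B4 = {1, 3, 4, 6, 8}
Tree: B1–B2, B2–B3, B1–B4
Each bag holds 5 vertices, so the decomposition has width 4, which upper-bounds the treewidth. On the other hand G contains the 5-clique {1, 2, 3, 4, 8}. A clique must lie in a single bag of any decomposition, so no decomposition can have width below 4. Hence tw(G) = 4 exactly.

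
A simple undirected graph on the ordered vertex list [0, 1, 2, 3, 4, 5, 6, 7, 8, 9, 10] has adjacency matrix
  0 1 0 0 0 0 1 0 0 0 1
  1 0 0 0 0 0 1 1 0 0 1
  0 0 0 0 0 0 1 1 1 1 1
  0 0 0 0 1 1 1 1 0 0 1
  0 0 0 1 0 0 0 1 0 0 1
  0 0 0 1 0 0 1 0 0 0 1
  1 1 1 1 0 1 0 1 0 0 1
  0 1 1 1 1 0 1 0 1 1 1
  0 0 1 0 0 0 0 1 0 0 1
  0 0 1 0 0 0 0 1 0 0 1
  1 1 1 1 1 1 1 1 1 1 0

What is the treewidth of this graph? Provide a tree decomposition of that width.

Every bag has size at most 4, so the width is 4 − 1 = 3 and tw(G) ≤ 3. On the other hand G contains the 4-clique {0, 1, 6, 10}. A clique must lie in a single bag of any decomposition, so no decomposition can have width below 3. The upper and lower bounds meet at 3, so that is the treewidth.

Treewidth 3.
One optimal decomposition is:
Bags: B1 = {2, 7, 9, 10}  B2 = {2, 6, 7, 10}  B3 = {1, 6, 7, 10}  B4 = {0, 1, 6, 10}  B5 = {3, 6, 7, 10}  B6 = {3, 4, 7, 10}  B7 = {2, 7, 8, 10}  B8 = {3, 5, 6, 10}
Tree: B1–B2, B2–B3, B3–B4, B2–B5, B5–B6, B2–B7, B5–B8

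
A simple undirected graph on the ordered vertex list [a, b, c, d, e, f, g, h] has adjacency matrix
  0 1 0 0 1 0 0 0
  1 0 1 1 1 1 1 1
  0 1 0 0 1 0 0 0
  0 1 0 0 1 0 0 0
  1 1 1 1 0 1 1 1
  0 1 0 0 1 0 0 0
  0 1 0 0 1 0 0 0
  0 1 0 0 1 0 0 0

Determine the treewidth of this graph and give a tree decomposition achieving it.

Each bag holds 3 vertices, so the decomposition has width 2, which upper-bounds the treewidth. Conversely, {b, d, e} is a clique of size 3, and the vertices of any clique must share a bag in every tree decomposition; so some bag has ≥ 3 vertices and tw(G) ≥ 2. The upper and lower bounds meet at 2, so that is the treewidth.

Treewidth 2.
Bags: B1 = {b, e, h}  B2 = {b, e, g}  B3 = {b, d, e}  B4 = {b, c, e}  B5 = {a, b, e}  B6 = {b, e, f}
Tree: B1–B2, B1–B3, B1–B4, B3–B5, B4–B6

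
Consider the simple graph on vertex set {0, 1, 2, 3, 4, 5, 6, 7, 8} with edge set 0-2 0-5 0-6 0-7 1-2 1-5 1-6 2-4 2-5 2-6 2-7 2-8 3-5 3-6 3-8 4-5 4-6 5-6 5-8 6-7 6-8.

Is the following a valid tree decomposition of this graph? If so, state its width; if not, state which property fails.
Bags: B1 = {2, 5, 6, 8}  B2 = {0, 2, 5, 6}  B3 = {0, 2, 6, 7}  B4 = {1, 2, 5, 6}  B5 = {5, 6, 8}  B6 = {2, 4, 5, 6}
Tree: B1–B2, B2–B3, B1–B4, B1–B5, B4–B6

A tree decomposition must satisfy three properties: every vertex lies in some bag; for every edge, both endpoints lie together in some bag; and for every vertex, the bags containing it form a connected subtree. Here vertex 3 appears in no bag, so the decomposition is invalid.

No — vertex 3 appears in no bag.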